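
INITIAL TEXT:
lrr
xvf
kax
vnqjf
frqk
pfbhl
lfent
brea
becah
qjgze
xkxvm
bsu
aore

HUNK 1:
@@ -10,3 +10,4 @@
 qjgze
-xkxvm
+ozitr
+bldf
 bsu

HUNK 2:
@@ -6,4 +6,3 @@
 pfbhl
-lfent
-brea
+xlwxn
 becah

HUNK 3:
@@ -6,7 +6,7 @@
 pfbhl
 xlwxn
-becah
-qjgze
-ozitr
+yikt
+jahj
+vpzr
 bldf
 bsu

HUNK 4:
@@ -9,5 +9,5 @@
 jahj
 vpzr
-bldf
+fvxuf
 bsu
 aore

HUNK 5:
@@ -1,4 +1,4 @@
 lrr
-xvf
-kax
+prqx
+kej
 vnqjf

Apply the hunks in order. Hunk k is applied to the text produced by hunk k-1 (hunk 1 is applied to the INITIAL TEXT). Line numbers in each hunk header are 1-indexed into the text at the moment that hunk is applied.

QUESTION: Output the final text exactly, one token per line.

Hunk 1: at line 10 remove [xkxvm] add [ozitr,bldf] -> 14 lines: lrr xvf kax vnqjf frqk pfbhl lfent brea becah qjgze ozitr bldf bsu aore
Hunk 2: at line 6 remove [lfent,brea] add [xlwxn] -> 13 lines: lrr xvf kax vnqjf frqk pfbhl xlwxn becah qjgze ozitr bldf bsu aore
Hunk 3: at line 6 remove [becah,qjgze,ozitr] add [yikt,jahj,vpzr] -> 13 lines: lrr xvf kax vnqjf frqk pfbhl xlwxn yikt jahj vpzr bldf bsu aore
Hunk 4: at line 9 remove [bldf] add [fvxuf] -> 13 lines: lrr xvf kax vnqjf frqk pfbhl xlwxn yikt jahj vpzr fvxuf bsu aore
Hunk 5: at line 1 remove [xvf,kax] add [prqx,kej] -> 13 lines: lrr prqx kej vnqjf frqk pfbhl xlwxn yikt jahj vpzr fvxuf bsu aore

Answer: lrr
prqx
kej
vnqjf
frqk
pfbhl
xlwxn
yikt
jahj
vpzr
fvxuf
bsu
aore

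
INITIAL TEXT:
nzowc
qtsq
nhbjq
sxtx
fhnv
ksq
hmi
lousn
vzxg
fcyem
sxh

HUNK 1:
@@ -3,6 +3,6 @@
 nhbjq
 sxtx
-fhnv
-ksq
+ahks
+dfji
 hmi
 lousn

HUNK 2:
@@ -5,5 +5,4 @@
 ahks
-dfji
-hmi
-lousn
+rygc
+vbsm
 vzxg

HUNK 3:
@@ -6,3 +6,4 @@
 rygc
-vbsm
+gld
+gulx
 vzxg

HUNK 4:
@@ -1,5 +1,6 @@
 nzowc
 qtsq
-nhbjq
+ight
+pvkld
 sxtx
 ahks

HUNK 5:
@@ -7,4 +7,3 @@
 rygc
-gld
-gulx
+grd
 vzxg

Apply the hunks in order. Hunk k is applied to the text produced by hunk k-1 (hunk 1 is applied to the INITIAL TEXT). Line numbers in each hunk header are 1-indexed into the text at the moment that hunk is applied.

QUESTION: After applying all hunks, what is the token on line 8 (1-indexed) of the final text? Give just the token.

Hunk 1: at line 3 remove [fhnv,ksq] add [ahks,dfji] -> 11 lines: nzowc qtsq nhbjq sxtx ahks dfji hmi lousn vzxg fcyem sxh
Hunk 2: at line 5 remove [dfji,hmi,lousn] add [rygc,vbsm] -> 10 lines: nzowc qtsq nhbjq sxtx ahks rygc vbsm vzxg fcyem sxh
Hunk 3: at line 6 remove [vbsm] add [gld,gulx] -> 11 lines: nzowc qtsq nhbjq sxtx ahks rygc gld gulx vzxg fcyem sxh
Hunk 4: at line 1 remove [nhbjq] add [ight,pvkld] -> 12 lines: nzowc qtsq ight pvkld sxtx ahks rygc gld gulx vzxg fcyem sxh
Hunk 5: at line 7 remove [gld,gulx] add [grd] -> 11 lines: nzowc qtsq ight pvkld sxtx ahks rygc grd vzxg fcyem sxh
Final line 8: grd

Answer: grd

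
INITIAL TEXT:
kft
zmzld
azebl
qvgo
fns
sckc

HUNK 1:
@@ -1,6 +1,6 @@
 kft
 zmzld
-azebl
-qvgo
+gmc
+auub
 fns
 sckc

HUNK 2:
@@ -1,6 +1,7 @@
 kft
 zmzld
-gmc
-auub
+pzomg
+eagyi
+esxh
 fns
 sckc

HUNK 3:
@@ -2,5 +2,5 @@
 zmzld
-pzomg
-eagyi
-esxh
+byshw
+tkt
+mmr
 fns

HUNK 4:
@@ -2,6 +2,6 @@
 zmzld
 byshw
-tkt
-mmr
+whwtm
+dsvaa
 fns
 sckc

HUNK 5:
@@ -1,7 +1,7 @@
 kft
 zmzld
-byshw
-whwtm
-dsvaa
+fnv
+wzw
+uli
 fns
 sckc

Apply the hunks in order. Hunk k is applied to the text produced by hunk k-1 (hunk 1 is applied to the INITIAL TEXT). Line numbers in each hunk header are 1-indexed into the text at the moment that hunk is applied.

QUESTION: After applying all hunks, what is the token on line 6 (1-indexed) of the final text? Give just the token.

Answer: fns

Derivation:
Hunk 1: at line 1 remove [azebl,qvgo] add [gmc,auub] -> 6 lines: kft zmzld gmc auub fns sckc
Hunk 2: at line 1 remove [gmc,auub] add [pzomg,eagyi,esxh] -> 7 lines: kft zmzld pzomg eagyi esxh fns sckc
Hunk 3: at line 2 remove [pzomg,eagyi,esxh] add [byshw,tkt,mmr] -> 7 lines: kft zmzld byshw tkt mmr fns sckc
Hunk 4: at line 2 remove [tkt,mmr] add [whwtm,dsvaa] -> 7 lines: kft zmzld byshw whwtm dsvaa fns sckc
Hunk 5: at line 1 remove [byshw,whwtm,dsvaa] add [fnv,wzw,uli] -> 7 lines: kft zmzld fnv wzw uli fns sckc
Final line 6: fns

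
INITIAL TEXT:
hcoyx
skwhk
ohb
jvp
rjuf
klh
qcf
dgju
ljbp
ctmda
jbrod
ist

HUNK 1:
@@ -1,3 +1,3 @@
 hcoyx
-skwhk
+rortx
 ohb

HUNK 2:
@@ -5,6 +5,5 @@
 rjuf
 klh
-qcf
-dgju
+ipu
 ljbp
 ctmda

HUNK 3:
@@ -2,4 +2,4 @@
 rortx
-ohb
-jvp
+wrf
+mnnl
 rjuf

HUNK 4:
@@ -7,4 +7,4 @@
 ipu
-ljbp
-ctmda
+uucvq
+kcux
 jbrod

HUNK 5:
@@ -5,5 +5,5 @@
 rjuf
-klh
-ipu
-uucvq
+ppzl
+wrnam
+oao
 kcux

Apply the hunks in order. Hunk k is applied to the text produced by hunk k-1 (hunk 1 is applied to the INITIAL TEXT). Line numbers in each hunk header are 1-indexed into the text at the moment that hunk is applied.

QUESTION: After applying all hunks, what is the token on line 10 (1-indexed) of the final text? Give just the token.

Answer: jbrod

Derivation:
Hunk 1: at line 1 remove [skwhk] add [rortx] -> 12 lines: hcoyx rortx ohb jvp rjuf klh qcf dgju ljbp ctmda jbrod ist
Hunk 2: at line 5 remove [qcf,dgju] add [ipu] -> 11 lines: hcoyx rortx ohb jvp rjuf klh ipu ljbp ctmda jbrod ist
Hunk 3: at line 2 remove [ohb,jvp] add [wrf,mnnl] -> 11 lines: hcoyx rortx wrf mnnl rjuf klh ipu ljbp ctmda jbrod ist
Hunk 4: at line 7 remove [ljbp,ctmda] add [uucvq,kcux] -> 11 lines: hcoyx rortx wrf mnnl rjuf klh ipu uucvq kcux jbrod ist
Hunk 5: at line 5 remove [klh,ipu,uucvq] add [ppzl,wrnam,oao] -> 11 lines: hcoyx rortx wrf mnnl rjuf ppzl wrnam oao kcux jbrod ist
Final line 10: jbrod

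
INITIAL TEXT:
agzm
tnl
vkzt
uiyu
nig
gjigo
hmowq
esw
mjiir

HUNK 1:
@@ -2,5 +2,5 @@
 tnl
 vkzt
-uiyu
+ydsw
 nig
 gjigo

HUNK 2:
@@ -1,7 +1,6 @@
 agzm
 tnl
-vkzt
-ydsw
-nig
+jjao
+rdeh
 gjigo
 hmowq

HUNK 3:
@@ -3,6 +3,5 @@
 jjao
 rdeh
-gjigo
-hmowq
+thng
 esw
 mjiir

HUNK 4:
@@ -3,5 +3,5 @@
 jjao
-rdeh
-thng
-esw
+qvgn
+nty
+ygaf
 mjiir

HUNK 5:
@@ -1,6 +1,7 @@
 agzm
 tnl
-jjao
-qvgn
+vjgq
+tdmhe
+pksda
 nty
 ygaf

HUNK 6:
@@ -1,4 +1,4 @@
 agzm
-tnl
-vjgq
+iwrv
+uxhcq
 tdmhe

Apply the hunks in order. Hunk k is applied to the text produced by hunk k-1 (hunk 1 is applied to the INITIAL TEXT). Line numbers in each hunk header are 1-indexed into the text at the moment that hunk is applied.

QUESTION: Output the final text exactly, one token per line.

Hunk 1: at line 2 remove [uiyu] add [ydsw] -> 9 lines: agzm tnl vkzt ydsw nig gjigo hmowq esw mjiir
Hunk 2: at line 1 remove [vkzt,ydsw,nig] add [jjao,rdeh] -> 8 lines: agzm tnl jjao rdeh gjigo hmowq esw mjiir
Hunk 3: at line 3 remove [gjigo,hmowq] add [thng] -> 7 lines: agzm tnl jjao rdeh thng esw mjiir
Hunk 4: at line 3 remove [rdeh,thng,esw] add [qvgn,nty,ygaf] -> 7 lines: agzm tnl jjao qvgn nty ygaf mjiir
Hunk 5: at line 1 remove [jjao,qvgn] add [vjgq,tdmhe,pksda] -> 8 lines: agzm tnl vjgq tdmhe pksda nty ygaf mjiir
Hunk 6: at line 1 remove [tnl,vjgq] add [iwrv,uxhcq] -> 8 lines: agzm iwrv uxhcq tdmhe pksda nty ygaf mjiir

Answer: agzm
iwrv
uxhcq
tdmhe
pksda
nty
ygaf
mjiir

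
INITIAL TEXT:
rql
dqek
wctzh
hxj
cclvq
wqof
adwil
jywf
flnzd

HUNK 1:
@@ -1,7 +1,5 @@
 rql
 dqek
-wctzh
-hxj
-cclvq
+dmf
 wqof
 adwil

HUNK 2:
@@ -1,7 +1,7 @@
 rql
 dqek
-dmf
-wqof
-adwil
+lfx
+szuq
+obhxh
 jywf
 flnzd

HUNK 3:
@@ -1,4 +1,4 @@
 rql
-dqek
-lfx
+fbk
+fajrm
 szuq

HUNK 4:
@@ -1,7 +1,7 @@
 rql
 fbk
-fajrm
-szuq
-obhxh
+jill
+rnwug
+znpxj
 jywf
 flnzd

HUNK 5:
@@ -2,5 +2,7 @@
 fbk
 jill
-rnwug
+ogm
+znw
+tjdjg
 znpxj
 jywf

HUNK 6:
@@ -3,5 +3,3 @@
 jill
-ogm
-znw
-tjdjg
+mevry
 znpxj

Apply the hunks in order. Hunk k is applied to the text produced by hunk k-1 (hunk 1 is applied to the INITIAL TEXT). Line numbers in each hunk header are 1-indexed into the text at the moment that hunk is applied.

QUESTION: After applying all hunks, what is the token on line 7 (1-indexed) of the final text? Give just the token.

Answer: flnzd

Derivation:
Hunk 1: at line 1 remove [wctzh,hxj,cclvq] add [dmf] -> 7 lines: rql dqek dmf wqof adwil jywf flnzd
Hunk 2: at line 1 remove [dmf,wqof,adwil] add [lfx,szuq,obhxh] -> 7 lines: rql dqek lfx szuq obhxh jywf flnzd
Hunk 3: at line 1 remove [dqek,lfx] add [fbk,fajrm] -> 7 lines: rql fbk fajrm szuq obhxh jywf flnzd
Hunk 4: at line 1 remove [fajrm,szuq,obhxh] add [jill,rnwug,znpxj] -> 7 lines: rql fbk jill rnwug znpxj jywf flnzd
Hunk 5: at line 2 remove [rnwug] add [ogm,znw,tjdjg] -> 9 lines: rql fbk jill ogm znw tjdjg znpxj jywf flnzd
Hunk 6: at line 3 remove [ogm,znw,tjdjg] add [mevry] -> 7 lines: rql fbk jill mevry znpxj jywf flnzd
Final line 7: flnzd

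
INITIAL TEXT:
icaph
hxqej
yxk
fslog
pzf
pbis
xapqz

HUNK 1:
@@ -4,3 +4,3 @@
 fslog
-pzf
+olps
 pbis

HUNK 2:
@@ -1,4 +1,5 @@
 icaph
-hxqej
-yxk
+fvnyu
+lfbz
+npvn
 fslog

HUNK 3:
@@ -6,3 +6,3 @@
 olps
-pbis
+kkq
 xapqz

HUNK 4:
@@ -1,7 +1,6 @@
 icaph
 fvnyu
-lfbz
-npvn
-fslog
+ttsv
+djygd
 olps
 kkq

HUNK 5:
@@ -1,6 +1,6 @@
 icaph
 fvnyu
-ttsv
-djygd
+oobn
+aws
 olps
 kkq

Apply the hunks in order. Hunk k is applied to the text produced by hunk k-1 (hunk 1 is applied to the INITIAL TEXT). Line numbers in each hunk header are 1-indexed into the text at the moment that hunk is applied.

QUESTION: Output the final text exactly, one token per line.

Hunk 1: at line 4 remove [pzf] add [olps] -> 7 lines: icaph hxqej yxk fslog olps pbis xapqz
Hunk 2: at line 1 remove [hxqej,yxk] add [fvnyu,lfbz,npvn] -> 8 lines: icaph fvnyu lfbz npvn fslog olps pbis xapqz
Hunk 3: at line 6 remove [pbis] add [kkq] -> 8 lines: icaph fvnyu lfbz npvn fslog olps kkq xapqz
Hunk 4: at line 1 remove [lfbz,npvn,fslog] add [ttsv,djygd] -> 7 lines: icaph fvnyu ttsv djygd olps kkq xapqz
Hunk 5: at line 1 remove [ttsv,djygd] add [oobn,aws] -> 7 lines: icaph fvnyu oobn aws olps kkq xapqz

Answer: icaph
fvnyu
oobn
aws
olps
kkq
xapqz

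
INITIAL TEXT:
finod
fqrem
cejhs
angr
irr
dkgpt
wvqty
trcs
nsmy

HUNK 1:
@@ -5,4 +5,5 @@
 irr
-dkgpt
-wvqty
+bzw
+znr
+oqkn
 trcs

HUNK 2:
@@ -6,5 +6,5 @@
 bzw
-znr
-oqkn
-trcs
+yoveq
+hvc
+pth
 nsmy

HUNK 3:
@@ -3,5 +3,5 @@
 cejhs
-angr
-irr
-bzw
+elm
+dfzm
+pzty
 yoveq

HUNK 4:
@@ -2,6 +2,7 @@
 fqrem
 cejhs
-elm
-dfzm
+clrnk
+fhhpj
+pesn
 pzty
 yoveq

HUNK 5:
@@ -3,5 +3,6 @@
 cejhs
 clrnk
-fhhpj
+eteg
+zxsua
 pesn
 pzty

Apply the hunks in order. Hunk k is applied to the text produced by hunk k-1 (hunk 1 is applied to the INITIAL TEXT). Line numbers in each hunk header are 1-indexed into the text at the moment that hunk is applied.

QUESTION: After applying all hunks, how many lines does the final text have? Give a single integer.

Answer: 12

Derivation:
Hunk 1: at line 5 remove [dkgpt,wvqty] add [bzw,znr,oqkn] -> 10 lines: finod fqrem cejhs angr irr bzw znr oqkn trcs nsmy
Hunk 2: at line 6 remove [znr,oqkn,trcs] add [yoveq,hvc,pth] -> 10 lines: finod fqrem cejhs angr irr bzw yoveq hvc pth nsmy
Hunk 3: at line 3 remove [angr,irr,bzw] add [elm,dfzm,pzty] -> 10 lines: finod fqrem cejhs elm dfzm pzty yoveq hvc pth nsmy
Hunk 4: at line 2 remove [elm,dfzm] add [clrnk,fhhpj,pesn] -> 11 lines: finod fqrem cejhs clrnk fhhpj pesn pzty yoveq hvc pth nsmy
Hunk 5: at line 3 remove [fhhpj] add [eteg,zxsua] -> 12 lines: finod fqrem cejhs clrnk eteg zxsua pesn pzty yoveq hvc pth nsmy
Final line count: 12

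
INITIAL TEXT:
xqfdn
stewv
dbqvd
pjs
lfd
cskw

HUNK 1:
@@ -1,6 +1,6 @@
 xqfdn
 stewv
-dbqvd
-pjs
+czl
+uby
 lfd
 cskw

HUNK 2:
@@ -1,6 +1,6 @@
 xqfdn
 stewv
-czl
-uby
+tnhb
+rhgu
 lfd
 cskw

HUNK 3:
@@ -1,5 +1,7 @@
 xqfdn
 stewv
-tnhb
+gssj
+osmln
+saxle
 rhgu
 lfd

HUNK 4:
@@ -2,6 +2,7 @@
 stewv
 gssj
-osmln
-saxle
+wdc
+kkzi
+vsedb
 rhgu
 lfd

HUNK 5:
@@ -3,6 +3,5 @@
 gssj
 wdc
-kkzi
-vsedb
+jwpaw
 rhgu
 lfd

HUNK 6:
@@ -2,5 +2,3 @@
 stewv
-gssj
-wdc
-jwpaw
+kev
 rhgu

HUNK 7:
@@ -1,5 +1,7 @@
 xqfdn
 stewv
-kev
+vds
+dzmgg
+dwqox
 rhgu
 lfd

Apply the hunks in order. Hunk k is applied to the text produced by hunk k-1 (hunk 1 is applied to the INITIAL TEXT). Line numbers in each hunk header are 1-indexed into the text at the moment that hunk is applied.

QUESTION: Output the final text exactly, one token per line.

Hunk 1: at line 1 remove [dbqvd,pjs] add [czl,uby] -> 6 lines: xqfdn stewv czl uby lfd cskw
Hunk 2: at line 1 remove [czl,uby] add [tnhb,rhgu] -> 6 lines: xqfdn stewv tnhb rhgu lfd cskw
Hunk 3: at line 1 remove [tnhb] add [gssj,osmln,saxle] -> 8 lines: xqfdn stewv gssj osmln saxle rhgu lfd cskw
Hunk 4: at line 2 remove [osmln,saxle] add [wdc,kkzi,vsedb] -> 9 lines: xqfdn stewv gssj wdc kkzi vsedb rhgu lfd cskw
Hunk 5: at line 3 remove [kkzi,vsedb] add [jwpaw] -> 8 lines: xqfdn stewv gssj wdc jwpaw rhgu lfd cskw
Hunk 6: at line 2 remove [gssj,wdc,jwpaw] add [kev] -> 6 lines: xqfdn stewv kev rhgu lfd cskw
Hunk 7: at line 1 remove [kev] add [vds,dzmgg,dwqox] -> 8 lines: xqfdn stewv vds dzmgg dwqox rhgu lfd cskw

Answer: xqfdn
stewv
vds
dzmgg
dwqox
rhgu
lfd
cskw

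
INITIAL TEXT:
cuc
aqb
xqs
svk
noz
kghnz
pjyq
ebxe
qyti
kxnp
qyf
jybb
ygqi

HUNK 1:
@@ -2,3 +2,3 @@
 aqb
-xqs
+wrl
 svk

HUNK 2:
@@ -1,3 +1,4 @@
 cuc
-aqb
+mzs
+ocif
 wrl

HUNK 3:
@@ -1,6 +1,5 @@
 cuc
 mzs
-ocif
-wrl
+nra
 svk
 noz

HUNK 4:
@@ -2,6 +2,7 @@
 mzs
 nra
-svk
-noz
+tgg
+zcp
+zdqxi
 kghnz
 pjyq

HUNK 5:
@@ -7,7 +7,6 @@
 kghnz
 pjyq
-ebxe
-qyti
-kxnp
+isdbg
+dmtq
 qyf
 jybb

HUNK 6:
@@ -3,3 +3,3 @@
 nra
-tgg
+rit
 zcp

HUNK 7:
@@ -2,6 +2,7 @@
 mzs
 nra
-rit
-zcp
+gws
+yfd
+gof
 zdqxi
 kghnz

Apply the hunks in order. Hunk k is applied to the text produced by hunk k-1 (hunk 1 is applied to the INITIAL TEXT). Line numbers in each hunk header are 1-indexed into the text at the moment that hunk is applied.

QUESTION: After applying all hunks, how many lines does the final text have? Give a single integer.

Hunk 1: at line 2 remove [xqs] add [wrl] -> 13 lines: cuc aqb wrl svk noz kghnz pjyq ebxe qyti kxnp qyf jybb ygqi
Hunk 2: at line 1 remove [aqb] add [mzs,ocif] -> 14 lines: cuc mzs ocif wrl svk noz kghnz pjyq ebxe qyti kxnp qyf jybb ygqi
Hunk 3: at line 1 remove [ocif,wrl] add [nra] -> 13 lines: cuc mzs nra svk noz kghnz pjyq ebxe qyti kxnp qyf jybb ygqi
Hunk 4: at line 2 remove [svk,noz] add [tgg,zcp,zdqxi] -> 14 lines: cuc mzs nra tgg zcp zdqxi kghnz pjyq ebxe qyti kxnp qyf jybb ygqi
Hunk 5: at line 7 remove [ebxe,qyti,kxnp] add [isdbg,dmtq] -> 13 lines: cuc mzs nra tgg zcp zdqxi kghnz pjyq isdbg dmtq qyf jybb ygqi
Hunk 6: at line 3 remove [tgg] add [rit] -> 13 lines: cuc mzs nra rit zcp zdqxi kghnz pjyq isdbg dmtq qyf jybb ygqi
Hunk 7: at line 2 remove [rit,zcp] add [gws,yfd,gof] -> 14 lines: cuc mzs nra gws yfd gof zdqxi kghnz pjyq isdbg dmtq qyf jybb ygqi
Final line count: 14

Answer: 14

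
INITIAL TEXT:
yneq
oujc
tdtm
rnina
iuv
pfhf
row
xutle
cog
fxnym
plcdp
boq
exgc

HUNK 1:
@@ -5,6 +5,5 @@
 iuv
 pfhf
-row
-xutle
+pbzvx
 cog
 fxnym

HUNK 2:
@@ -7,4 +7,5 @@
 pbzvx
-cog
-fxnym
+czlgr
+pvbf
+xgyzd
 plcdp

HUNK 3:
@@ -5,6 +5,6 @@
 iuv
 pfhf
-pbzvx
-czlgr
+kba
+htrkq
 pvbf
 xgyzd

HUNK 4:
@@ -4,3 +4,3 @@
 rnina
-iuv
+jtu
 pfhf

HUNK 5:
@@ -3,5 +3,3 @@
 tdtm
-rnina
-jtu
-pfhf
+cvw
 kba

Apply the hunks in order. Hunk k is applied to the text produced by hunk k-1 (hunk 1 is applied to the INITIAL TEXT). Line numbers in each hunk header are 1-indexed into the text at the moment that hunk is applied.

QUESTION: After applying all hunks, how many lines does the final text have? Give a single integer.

Hunk 1: at line 5 remove [row,xutle] add [pbzvx] -> 12 lines: yneq oujc tdtm rnina iuv pfhf pbzvx cog fxnym plcdp boq exgc
Hunk 2: at line 7 remove [cog,fxnym] add [czlgr,pvbf,xgyzd] -> 13 lines: yneq oujc tdtm rnina iuv pfhf pbzvx czlgr pvbf xgyzd plcdp boq exgc
Hunk 3: at line 5 remove [pbzvx,czlgr] add [kba,htrkq] -> 13 lines: yneq oujc tdtm rnina iuv pfhf kba htrkq pvbf xgyzd plcdp boq exgc
Hunk 4: at line 4 remove [iuv] add [jtu] -> 13 lines: yneq oujc tdtm rnina jtu pfhf kba htrkq pvbf xgyzd plcdp boq exgc
Hunk 5: at line 3 remove [rnina,jtu,pfhf] add [cvw] -> 11 lines: yneq oujc tdtm cvw kba htrkq pvbf xgyzd plcdp boq exgc
Final line count: 11

Answer: 11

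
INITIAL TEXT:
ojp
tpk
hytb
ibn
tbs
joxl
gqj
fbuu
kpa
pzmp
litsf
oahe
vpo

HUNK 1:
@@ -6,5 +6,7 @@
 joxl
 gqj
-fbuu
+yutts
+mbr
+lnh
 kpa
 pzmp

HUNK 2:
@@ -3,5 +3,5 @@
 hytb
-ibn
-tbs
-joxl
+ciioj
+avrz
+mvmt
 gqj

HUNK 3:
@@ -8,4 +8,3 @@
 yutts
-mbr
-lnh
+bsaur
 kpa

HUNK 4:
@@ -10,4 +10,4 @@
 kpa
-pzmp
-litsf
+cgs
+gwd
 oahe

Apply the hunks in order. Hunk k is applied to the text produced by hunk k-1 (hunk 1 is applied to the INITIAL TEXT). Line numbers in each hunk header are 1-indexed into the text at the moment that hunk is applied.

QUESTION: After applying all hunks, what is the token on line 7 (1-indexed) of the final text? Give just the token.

Hunk 1: at line 6 remove [fbuu] add [yutts,mbr,lnh] -> 15 lines: ojp tpk hytb ibn tbs joxl gqj yutts mbr lnh kpa pzmp litsf oahe vpo
Hunk 2: at line 3 remove [ibn,tbs,joxl] add [ciioj,avrz,mvmt] -> 15 lines: ojp tpk hytb ciioj avrz mvmt gqj yutts mbr lnh kpa pzmp litsf oahe vpo
Hunk 3: at line 8 remove [mbr,lnh] add [bsaur] -> 14 lines: ojp tpk hytb ciioj avrz mvmt gqj yutts bsaur kpa pzmp litsf oahe vpo
Hunk 4: at line 10 remove [pzmp,litsf] add [cgs,gwd] -> 14 lines: ojp tpk hytb ciioj avrz mvmt gqj yutts bsaur kpa cgs gwd oahe vpo
Final line 7: gqj

Answer: gqj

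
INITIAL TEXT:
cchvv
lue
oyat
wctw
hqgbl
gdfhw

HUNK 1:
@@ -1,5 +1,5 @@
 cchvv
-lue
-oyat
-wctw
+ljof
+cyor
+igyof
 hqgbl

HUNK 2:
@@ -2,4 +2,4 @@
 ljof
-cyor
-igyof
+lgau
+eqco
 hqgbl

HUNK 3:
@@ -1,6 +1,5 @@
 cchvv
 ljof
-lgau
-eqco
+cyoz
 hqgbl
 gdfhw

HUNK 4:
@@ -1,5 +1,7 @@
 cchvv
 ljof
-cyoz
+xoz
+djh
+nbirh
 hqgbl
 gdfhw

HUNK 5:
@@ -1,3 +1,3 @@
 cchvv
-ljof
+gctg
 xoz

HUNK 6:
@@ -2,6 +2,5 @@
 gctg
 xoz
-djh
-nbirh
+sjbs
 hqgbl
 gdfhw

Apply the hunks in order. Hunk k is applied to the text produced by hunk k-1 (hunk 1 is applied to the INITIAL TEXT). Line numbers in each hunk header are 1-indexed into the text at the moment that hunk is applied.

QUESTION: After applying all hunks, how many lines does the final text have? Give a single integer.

Hunk 1: at line 1 remove [lue,oyat,wctw] add [ljof,cyor,igyof] -> 6 lines: cchvv ljof cyor igyof hqgbl gdfhw
Hunk 2: at line 2 remove [cyor,igyof] add [lgau,eqco] -> 6 lines: cchvv ljof lgau eqco hqgbl gdfhw
Hunk 3: at line 1 remove [lgau,eqco] add [cyoz] -> 5 lines: cchvv ljof cyoz hqgbl gdfhw
Hunk 4: at line 1 remove [cyoz] add [xoz,djh,nbirh] -> 7 lines: cchvv ljof xoz djh nbirh hqgbl gdfhw
Hunk 5: at line 1 remove [ljof] add [gctg] -> 7 lines: cchvv gctg xoz djh nbirh hqgbl gdfhw
Hunk 6: at line 2 remove [djh,nbirh] add [sjbs] -> 6 lines: cchvv gctg xoz sjbs hqgbl gdfhw
Final line count: 6

Answer: 6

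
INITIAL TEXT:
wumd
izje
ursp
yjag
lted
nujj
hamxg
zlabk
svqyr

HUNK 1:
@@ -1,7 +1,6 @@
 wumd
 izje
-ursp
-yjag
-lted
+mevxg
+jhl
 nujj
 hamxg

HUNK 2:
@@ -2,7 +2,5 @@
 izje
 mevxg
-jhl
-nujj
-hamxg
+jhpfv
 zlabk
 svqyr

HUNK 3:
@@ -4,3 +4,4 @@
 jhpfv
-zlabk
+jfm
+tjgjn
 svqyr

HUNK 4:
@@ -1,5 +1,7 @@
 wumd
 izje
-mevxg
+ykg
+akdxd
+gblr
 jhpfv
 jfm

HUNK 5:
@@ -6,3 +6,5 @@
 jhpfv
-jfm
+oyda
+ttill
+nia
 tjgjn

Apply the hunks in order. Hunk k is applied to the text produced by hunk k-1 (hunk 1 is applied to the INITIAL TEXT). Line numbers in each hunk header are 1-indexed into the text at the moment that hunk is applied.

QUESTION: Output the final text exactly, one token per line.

Hunk 1: at line 1 remove [ursp,yjag,lted] add [mevxg,jhl] -> 8 lines: wumd izje mevxg jhl nujj hamxg zlabk svqyr
Hunk 2: at line 2 remove [jhl,nujj,hamxg] add [jhpfv] -> 6 lines: wumd izje mevxg jhpfv zlabk svqyr
Hunk 3: at line 4 remove [zlabk] add [jfm,tjgjn] -> 7 lines: wumd izje mevxg jhpfv jfm tjgjn svqyr
Hunk 4: at line 1 remove [mevxg] add [ykg,akdxd,gblr] -> 9 lines: wumd izje ykg akdxd gblr jhpfv jfm tjgjn svqyr
Hunk 5: at line 6 remove [jfm] add [oyda,ttill,nia] -> 11 lines: wumd izje ykg akdxd gblr jhpfv oyda ttill nia tjgjn svqyr

Answer: wumd
izje
ykg
akdxd
gblr
jhpfv
oyda
ttill
nia
tjgjn
svqyr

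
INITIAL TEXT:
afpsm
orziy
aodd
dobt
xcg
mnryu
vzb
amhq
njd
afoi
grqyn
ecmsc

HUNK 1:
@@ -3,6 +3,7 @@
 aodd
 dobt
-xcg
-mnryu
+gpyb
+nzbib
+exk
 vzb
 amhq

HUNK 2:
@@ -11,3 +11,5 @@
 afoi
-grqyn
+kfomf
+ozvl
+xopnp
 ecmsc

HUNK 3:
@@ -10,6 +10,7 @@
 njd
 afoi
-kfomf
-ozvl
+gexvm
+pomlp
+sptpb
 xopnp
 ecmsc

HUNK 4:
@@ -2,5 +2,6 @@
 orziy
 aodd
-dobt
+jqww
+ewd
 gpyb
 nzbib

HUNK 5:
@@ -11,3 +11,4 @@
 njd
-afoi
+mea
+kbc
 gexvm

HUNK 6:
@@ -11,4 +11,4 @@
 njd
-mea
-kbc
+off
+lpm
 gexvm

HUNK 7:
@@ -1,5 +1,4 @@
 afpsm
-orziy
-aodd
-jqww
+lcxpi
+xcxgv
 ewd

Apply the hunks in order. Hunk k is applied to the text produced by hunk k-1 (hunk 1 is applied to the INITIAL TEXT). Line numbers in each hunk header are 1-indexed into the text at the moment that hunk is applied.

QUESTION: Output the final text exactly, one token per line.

Hunk 1: at line 3 remove [xcg,mnryu] add [gpyb,nzbib,exk] -> 13 lines: afpsm orziy aodd dobt gpyb nzbib exk vzb amhq njd afoi grqyn ecmsc
Hunk 2: at line 11 remove [grqyn] add [kfomf,ozvl,xopnp] -> 15 lines: afpsm orziy aodd dobt gpyb nzbib exk vzb amhq njd afoi kfomf ozvl xopnp ecmsc
Hunk 3: at line 10 remove [kfomf,ozvl] add [gexvm,pomlp,sptpb] -> 16 lines: afpsm orziy aodd dobt gpyb nzbib exk vzb amhq njd afoi gexvm pomlp sptpb xopnp ecmsc
Hunk 4: at line 2 remove [dobt] add [jqww,ewd] -> 17 lines: afpsm orziy aodd jqww ewd gpyb nzbib exk vzb amhq njd afoi gexvm pomlp sptpb xopnp ecmsc
Hunk 5: at line 11 remove [afoi] add [mea,kbc] -> 18 lines: afpsm orziy aodd jqww ewd gpyb nzbib exk vzb amhq njd mea kbc gexvm pomlp sptpb xopnp ecmsc
Hunk 6: at line 11 remove [mea,kbc] add [off,lpm] -> 18 lines: afpsm orziy aodd jqww ewd gpyb nzbib exk vzb amhq njd off lpm gexvm pomlp sptpb xopnp ecmsc
Hunk 7: at line 1 remove [orziy,aodd,jqww] add [lcxpi,xcxgv] -> 17 lines: afpsm lcxpi xcxgv ewd gpyb nzbib exk vzb amhq njd off lpm gexvm pomlp sptpb xopnp ecmsc

Answer: afpsm
lcxpi
xcxgv
ewd
gpyb
nzbib
exk
vzb
amhq
njd
off
lpm
gexvm
pomlp
sptpb
xopnp
ecmsc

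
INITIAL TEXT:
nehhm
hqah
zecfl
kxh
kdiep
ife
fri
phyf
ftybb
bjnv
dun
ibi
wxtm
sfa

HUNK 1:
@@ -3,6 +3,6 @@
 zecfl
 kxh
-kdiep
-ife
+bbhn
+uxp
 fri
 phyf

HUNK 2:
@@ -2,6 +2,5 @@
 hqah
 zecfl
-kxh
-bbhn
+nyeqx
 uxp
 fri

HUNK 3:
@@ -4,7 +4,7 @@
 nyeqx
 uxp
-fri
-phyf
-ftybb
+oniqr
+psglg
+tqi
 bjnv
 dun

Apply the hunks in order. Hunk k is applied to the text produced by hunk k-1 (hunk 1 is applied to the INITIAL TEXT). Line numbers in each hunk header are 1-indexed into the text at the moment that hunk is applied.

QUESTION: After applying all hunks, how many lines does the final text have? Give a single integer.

Answer: 13

Derivation:
Hunk 1: at line 3 remove [kdiep,ife] add [bbhn,uxp] -> 14 lines: nehhm hqah zecfl kxh bbhn uxp fri phyf ftybb bjnv dun ibi wxtm sfa
Hunk 2: at line 2 remove [kxh,bbhn] add [nyeqx] -> 13 lines: nehhm hqah zecfl nyeqx uxp fri phyf ftybb bjnv dun ibi wxtm sfa
Hunk 3: at line 4 remove [fri,phyf,ftybb] add [oniqr,psglg,tqi] -> 13 lines: nehhm hqah zecfl nyeqx uxp oniqr psglg tqi bjnv dun ibi wxtm sfa
Final line count: 13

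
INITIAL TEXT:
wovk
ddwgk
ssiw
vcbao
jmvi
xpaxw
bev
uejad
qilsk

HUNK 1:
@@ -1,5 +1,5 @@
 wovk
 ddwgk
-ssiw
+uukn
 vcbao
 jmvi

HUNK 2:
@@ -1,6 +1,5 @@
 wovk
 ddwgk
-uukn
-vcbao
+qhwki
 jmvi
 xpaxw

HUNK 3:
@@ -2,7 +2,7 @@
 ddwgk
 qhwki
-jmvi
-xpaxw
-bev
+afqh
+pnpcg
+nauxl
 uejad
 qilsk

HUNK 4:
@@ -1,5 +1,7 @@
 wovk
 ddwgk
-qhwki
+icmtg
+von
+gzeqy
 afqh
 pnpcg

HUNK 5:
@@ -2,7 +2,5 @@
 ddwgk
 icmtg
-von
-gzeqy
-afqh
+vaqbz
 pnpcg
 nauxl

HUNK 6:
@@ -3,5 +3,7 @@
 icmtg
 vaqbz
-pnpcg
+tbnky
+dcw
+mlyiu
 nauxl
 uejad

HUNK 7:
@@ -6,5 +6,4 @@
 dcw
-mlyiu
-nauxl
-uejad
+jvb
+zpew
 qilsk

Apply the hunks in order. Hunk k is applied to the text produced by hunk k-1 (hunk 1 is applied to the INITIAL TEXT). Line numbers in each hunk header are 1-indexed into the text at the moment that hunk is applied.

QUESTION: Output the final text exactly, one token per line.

Answer: wovk
ddwgk
icmtg
vaqbz
tbnky
dcw
jvb
zpew
qilsk

Derivation:
Hunk 1: at line 1 remove [ssiw] add [uukn] -> 9 lines: wovk ddwgk uukn vcbao jmvi xpaxw bev uejad qilsk
Hunk 2: at line 1 remove [uukn,vcbao] add [qhwki] -> 8 lines: wovk ddwgk qhwki jmvi xpaxw bev uejad qilsk
Hunk 3: at line 2 remove [jmvi,xpaxw,bev] add [afqh,pnpcg,nauxl] -> 8 lines: wovk ddwgk qhwki afqh pnpcg nauxl uejad qilsk
Hunk 4: at line 1 remove [qhwki] add [icmtg,von,gzeqy] -> 10 lines: wovk ddwgk icmtg von gzeqy afqh pnpcg nauxl uejad qilsk
Hunk 5: at line 2 remove [von,gzeqy,afqh] add [vaqbz] -> 8 lines: wovk ddwgk icmtg vaqbz pnpcg nauxl uejad qilsk
Hunk 6: at line 3 remove [pnpcg] add [tbnky,dcw,mlyiu] -> 10 lines: wovk ddwgk icmtg vaqbz tbnky dcw mlyiu nauxl uejad qilsk
Hunk 7: at line 6 remove [mlyiu,nauxl,uejad] add [jvb,zpew] -> 9 lines: wovk ddwgk icmtg vaqbz tbnky dcw jvb zpew qilsk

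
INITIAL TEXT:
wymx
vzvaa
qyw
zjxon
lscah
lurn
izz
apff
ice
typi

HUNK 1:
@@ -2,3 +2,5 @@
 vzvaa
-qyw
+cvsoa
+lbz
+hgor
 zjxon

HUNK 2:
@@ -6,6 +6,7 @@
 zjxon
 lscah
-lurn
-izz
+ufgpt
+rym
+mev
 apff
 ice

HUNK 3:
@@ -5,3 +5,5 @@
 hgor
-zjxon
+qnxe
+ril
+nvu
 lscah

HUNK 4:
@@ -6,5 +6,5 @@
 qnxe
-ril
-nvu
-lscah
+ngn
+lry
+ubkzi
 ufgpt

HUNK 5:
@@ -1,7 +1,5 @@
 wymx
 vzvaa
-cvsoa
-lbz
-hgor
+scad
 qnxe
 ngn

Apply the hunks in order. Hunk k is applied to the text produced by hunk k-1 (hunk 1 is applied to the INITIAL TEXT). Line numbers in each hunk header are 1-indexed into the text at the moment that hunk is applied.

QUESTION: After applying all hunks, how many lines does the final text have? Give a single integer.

Hunk 1: at line 2 remove [qyw] add [cvsoa,lbz,hgor] -> 12 lines: wymx vzvaa cvsoa lbz hgor zjxon lscah lurn izz apff ice typi
Hunk 2: at line 6 remove [lurn,izz] add [ufgpt,rym,mev] -> 13 lines: wymx vzvaa cvsoa lbz hgor zjxon lscah ufgpt rym mev apff ice typi
Hunk 3: at line 5 remove [zjxon] add [qnxe,ril,nvu] -> 15 lines: wymx vzvaa cvsoa lbz hgor qnxe ril nvu lscah ufgpt rym mev apff ice typi
Hunk 4: at line 6 remove [ril,nvu,lscah] add [ngn,lry,ubkzi] -> 15 lines: wymx vzvaa cvsoa lbz hgor qnxe ngn lry ubkzi ufgpt rym mev apff ice typi
Hunk 5: at line 1 remove [cvsoa,lbz,hgor] add [scad] -> 13 lines: wymx vzvaa scad qnxe ngn lry ubkzi ufgpt rym mev apff ice typi
Final line count: 13

Answer: 13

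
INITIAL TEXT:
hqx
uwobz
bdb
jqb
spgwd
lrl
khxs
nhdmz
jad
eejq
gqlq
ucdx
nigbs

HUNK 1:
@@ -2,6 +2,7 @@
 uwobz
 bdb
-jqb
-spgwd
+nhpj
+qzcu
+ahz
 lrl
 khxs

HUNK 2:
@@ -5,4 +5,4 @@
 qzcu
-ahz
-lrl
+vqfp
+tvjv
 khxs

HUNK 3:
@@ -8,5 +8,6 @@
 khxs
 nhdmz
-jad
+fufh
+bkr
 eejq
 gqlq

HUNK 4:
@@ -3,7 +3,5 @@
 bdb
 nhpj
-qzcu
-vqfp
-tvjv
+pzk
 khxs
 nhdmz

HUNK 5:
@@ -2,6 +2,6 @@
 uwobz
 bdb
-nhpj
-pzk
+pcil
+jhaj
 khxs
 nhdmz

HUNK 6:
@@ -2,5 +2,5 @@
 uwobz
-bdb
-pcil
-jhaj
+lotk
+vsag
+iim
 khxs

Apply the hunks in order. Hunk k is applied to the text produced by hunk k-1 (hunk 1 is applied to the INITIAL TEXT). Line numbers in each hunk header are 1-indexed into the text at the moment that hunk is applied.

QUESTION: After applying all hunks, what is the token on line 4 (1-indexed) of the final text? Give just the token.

Hunk 1: at line 2 remove [jqb,spgwd] add [nhpj,qzcu,ahz] -> 14 lines: hqx uwobz bdb nhpj qzcu ahz lrl khxs nhdmz jad eejq gqlq ucdx nigbs
Hunk 2: at line 5 remove [ahz,lrl] add [vqfp,tvjv] -> 14 lines: hqx uwobz bdb nhpj qzcu vqfp tvjv khxs nhdmz jad eejq gqlq ucdx nigbs
Hunk 3: at line 8 remove [jad] add [fufh,bkr] -> 15 lines: hqx uwobz bdb nhpj qzcu vqfp tvjv khxs nhdmz fufh bkr eejq gqlq ucdx nigbs
Hunk 4: at line 3 remove [qzcu,vqfp,tvjv] add [pzk] -> 13 lines: hqx uwobz bdb nhpj pzk khxs nhdmz fufh bkr eejq gqlq ucdx nigbs
Hunk 5: at line 2 remove [nhpj,pzk] add [pcil,jhaj] -> 13 lines: hqx uwobz bdb pcil jhaj khxs nhdmz fufh bkr eejq gqlq ucdx nigbs
Hunk 6: at line 2 remove [bdb,pcil,jhaj] add [lotk,vsag,iim] -> 13 lines: hqx uwobz lotk vsag iim khxs nhdmz fufh bkr eejq gqlq ucdx nigbs
Final line 4: vsag

Answer: vsag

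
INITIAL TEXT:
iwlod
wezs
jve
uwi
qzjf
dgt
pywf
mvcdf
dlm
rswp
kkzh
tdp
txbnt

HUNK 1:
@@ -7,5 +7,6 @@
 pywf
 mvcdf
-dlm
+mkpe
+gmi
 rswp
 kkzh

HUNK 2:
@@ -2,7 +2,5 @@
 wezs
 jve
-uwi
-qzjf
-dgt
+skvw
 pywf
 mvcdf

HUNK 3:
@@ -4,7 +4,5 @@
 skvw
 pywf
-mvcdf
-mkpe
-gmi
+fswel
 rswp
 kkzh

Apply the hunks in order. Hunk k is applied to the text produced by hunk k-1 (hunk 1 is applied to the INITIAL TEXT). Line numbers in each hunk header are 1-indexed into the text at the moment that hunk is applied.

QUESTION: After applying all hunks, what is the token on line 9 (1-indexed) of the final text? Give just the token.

Answer: tdp

Derivation:
Hunk 1: at line 7 remove [dlm] add [mkpe,gmi] -> 14 lines: iwlod wezs jve uwi qzjf dgt pywf mvcdf mkpe gmi rswp kkzh tdp txbnt
Hunk 2: at line 2 remove [uwi,qzjf,dgt] add [skvw] -> 12 lines: iwlod wezs jve skvw pywf mvcdf mkpe gmi rswp kkzh tdp txbnt
Hunk 3: at line 4 remove [mvcdf,mkpe,gmi] add [fswel] -> 10 lines: iwlod wezs jve skvw pywf fswel rswp kkzh tdp txbnt
Final line 9: tdp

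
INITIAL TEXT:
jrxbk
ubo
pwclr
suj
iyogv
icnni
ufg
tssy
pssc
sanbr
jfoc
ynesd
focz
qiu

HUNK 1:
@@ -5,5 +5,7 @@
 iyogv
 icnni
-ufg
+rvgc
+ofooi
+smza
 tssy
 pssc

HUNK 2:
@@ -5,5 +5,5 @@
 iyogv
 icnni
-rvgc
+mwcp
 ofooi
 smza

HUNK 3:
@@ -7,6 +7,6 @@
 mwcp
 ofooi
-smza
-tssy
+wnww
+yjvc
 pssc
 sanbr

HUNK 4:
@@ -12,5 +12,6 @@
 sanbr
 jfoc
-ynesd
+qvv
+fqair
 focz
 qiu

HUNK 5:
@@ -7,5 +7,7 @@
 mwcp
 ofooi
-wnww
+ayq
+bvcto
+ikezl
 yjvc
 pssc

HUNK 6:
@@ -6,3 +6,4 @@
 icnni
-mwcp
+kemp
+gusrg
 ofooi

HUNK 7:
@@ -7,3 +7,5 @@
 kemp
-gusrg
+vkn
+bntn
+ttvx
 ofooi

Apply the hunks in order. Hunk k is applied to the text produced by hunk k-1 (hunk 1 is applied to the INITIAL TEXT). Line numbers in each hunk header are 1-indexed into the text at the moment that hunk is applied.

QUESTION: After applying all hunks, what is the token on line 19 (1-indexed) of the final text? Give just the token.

Hunk 1: at line 5 remove [ufg] add [rvgc,ofooi,smza] -> 16 lines: jrxbk ubo pwclr suj iyogv icnni rvgc ofooi smza tssy pssc sanbr jfoc ynesd focz qiu
Hunk 2: at line 5 remove [rvgc] add [mwcp] -> 16 lines: jrxbk ubo pwclr suj iyogv icnni mwcp ofooi smza tssy pssc sanbr jfoc ynesd focz qiu
Hunk 3: at line 7 remove [smza,tssy] add [wnww,yjvc] -> 16 lines: jrxbk ubo pwclr suj iyogv icnni mwcp ofooi wnww yjvc pssc sanbr jfoc ynesd focz qiu
Hunk 4: at line 12 remove [ynesd] add [qvv,fqair] -> 17 lines: jrxbk ubo pwclr suj iyogv icnni mwcp ofooi wnww yjvc pssc sanbr jfoc qvv fqair focz qiu
Hunk 5: at line 7 remove [wnww] add [ayq,bvcto,ikezl] -> 19 lines: jrxbk ubo pwclr suj iyogv icnni mwcp ofooi ayq bvcto ikezl yjvc pssc sanbr jfoc qvv fqair focz qiu
Hunk 6: at line 6 remove [mwcp] add [kemp,gusrg] -> 20 lines: jrxbk ubo pwclr suj iyogv icnni kemp gusrg ofooi ayq bvcto ikezl yjvc pssc sanbr jfoc qvv fqair focz qiu
Hunk 7: at line 7 remove [gusrg] add [vkn,bntn,ttvx] -> 22 lines: jrxbk ubo pwclr suj iyogv icnni kemp vkn bntn ttvx ofooi ayq bvcto ikezl yjvc pssc sanbr jfoc qvv fqair focz qiu
Final line 19: qvv

Answer: qvv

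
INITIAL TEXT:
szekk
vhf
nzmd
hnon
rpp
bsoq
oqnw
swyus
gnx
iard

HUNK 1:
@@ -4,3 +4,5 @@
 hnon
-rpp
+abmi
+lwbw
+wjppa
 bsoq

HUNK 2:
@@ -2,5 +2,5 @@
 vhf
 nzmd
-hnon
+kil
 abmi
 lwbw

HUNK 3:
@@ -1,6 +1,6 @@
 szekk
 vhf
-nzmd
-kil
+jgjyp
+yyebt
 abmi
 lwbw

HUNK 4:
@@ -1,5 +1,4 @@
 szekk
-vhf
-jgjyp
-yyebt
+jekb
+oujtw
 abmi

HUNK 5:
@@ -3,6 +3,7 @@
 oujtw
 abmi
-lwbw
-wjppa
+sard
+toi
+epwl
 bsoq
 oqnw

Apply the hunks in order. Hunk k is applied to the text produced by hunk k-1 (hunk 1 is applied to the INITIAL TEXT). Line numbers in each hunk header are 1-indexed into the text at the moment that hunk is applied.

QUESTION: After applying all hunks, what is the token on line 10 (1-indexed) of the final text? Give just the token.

Hunk 1: at line 4 remove [rpp] add [abmi,lwbw,wjppa] -> 12 lines: szekk vhf nzmd hnon abmi lwbw wjppa bsoq oqnw swyus gnx iard
Hunk 2: at line 2 remove [hnon] add [kil] -> 12 lines: szekk vhf nzmd kil abmi lwbw wjppa bsoq oqnw swyus gnx iard
Hunk 3: at line 1 remove [nzmd,kil] add [jgjyp,yyebt] -> 12 lines: szekk vhf jgjyp yyebt abmi lwbw wjppa bsoq oqnw swyus gnx iard
Hunk 4: at line 1 remove [vhf,jgjyp,yyebt] add [jekb,oujtw] -> 11 lines: szekk jekb oujtw abmi lwbw wjppa bsoq oqnw swyus gnx iard
Hunk 5: at line 3 remove [lwbw,wjppa] add [sard,toi,epwl] -> 12 lines: szekk jekb oujtw abmi sard toi epwl bsoq oqnw swyus gnx iard
Final line 10: swyus

Answer: swyus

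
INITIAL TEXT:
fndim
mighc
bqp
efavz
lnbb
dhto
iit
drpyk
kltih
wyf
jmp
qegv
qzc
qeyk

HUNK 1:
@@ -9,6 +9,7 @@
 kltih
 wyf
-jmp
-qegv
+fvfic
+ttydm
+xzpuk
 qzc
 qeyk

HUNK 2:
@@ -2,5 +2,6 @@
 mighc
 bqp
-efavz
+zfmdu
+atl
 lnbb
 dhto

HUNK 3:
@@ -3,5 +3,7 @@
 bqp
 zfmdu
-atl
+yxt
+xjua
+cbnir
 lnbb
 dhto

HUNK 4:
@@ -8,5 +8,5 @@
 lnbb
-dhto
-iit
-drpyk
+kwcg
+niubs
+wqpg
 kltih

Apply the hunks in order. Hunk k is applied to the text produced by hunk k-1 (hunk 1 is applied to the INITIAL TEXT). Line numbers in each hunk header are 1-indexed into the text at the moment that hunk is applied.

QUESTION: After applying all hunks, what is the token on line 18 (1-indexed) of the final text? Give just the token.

Hunk 1: at line 9 remove [jmp,qegv] add [fvfic,ttydm,xzpuk] -> 15 lines: fndim mighc bqp efavz lnbb dhto iit drpyk kltih wyf fvfic ttydm xzpuk qzc qeyk
Hunk 2: at line 2 remove [efavz] add [zfmdu,atl] -> 16 lines: fndim mighc bqp zfmdu atl lnbb dhto iit drpyk kltih wyf fvfic ttydm xzpuk qzc qeyk
Hunk 3: at line 3 remove [atl] add [yxt,xjua,cbnir] -> 18 lines: fndim mighc bqp zfmdu yxt xjua cbnir lnbb dhto iit drpyk kltih wyf fvfic ttydm xzpuk qzc qeyk
Hunk 4: at line 8 remove [dhto,iit,drpyk] add [kwcg,niubs,wqpg] -> 18 lines: fndim mighc bqp zfmdu yxt xjua cbnir lnbb kwcg niubs wqpg kltih wyf fvfic ttydm xzpuk qzc qeyk
Final line 18: qeyk

Answer: qeyk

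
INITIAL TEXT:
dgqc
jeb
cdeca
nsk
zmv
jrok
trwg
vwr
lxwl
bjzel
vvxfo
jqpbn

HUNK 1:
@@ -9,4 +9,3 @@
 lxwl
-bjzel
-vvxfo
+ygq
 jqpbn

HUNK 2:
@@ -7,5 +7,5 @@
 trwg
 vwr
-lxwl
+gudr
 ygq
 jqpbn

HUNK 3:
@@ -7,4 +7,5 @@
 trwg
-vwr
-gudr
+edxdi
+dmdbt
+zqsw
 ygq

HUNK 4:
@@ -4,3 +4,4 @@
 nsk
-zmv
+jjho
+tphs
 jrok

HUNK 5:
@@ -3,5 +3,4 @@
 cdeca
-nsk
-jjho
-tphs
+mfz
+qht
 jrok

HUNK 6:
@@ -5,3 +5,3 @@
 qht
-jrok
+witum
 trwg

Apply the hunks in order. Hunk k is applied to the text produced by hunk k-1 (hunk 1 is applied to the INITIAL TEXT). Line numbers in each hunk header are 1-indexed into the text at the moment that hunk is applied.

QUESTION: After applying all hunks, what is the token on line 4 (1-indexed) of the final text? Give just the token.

Hunk 1: at line 9 remove [bjzel,vvxfo] add [ygq] -> 11 lines: dgqc jeb cdeca nsk zmv jrok trwg vwr lxwl ygq jqpbn
Hunk 2: at line 7 remove [lxwl] add [gudr] -> 11 lines: dgqc jeb cdeca nsk zmv jrok trwg vwr gudr ygq jqpbn
Hunk 3: at line 7 remove [vwr,gudr] add [edxdi,dmdbt,zqsw] -> 12 lines: dgqc jeb cdeca nsk zmv jrok trwg edxdi dmdbt zqsw ygq jqpbn
Hunk 4: at line 4 remove [zmv] add [jjho,tphs] -> 13 lines: dgqc jeb cdeca nsk jjho tphs jrok trwg edxdi dmdbt zqsw ygq jqpbn
Hunk 5: at line 3 remove [nsk,jjho,tphs] add [mfz,qht] -> 12 lines: dgqc jeb cdeca mfz qht jrok trwg edxdi dmdbt zqsw ygq jqpbn
Hunk 6: at line 5 remove [jrok] add [witum] -> 12 lines: dgqc jeb cdeca mfz qht witum trwg edxdi dmdbt zqsw ygq jqpbn
Final line 4: mfz

Answer: mfz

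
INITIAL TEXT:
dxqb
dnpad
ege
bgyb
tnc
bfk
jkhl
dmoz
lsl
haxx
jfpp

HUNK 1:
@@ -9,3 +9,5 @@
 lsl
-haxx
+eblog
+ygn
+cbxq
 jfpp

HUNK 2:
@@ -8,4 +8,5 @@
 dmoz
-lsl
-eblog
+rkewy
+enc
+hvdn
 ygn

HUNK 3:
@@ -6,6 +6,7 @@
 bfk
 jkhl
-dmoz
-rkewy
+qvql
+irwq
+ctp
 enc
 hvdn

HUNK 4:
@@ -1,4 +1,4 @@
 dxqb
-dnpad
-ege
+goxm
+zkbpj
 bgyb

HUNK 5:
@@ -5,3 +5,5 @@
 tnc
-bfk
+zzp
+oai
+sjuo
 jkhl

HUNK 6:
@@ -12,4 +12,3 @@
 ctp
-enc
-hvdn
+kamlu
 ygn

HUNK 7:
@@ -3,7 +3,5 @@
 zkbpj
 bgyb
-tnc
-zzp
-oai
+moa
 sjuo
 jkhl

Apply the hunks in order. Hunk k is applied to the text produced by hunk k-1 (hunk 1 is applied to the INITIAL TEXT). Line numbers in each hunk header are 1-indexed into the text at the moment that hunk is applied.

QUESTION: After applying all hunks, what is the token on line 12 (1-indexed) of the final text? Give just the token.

Hunk 1: at line 9 remove [haxx] add [eblog,ygn,cbxq] -> 13 lines: dxqb dnpad ege bgyb tnc bfk jkhl dmoz lsl eblog ygn cbxq jfpp
Hunk 2: at line 8 remove [lsl,eblog] add [rkewy,enc,hvdn] -> 14 lines: dxqb dnpad ege bgyb tnc bfk jkhl dmoz rkewy enc hvdn ygn cbxq jfpp
Hunk 3: at line 6 remove [dmoz,rkewy] add [qvql,irwq,ctp] -> 15 lines: dxqb dnpad ege bgyb tnc bfk jkhl qvql irwq ctp enc hvdn ygn cbxq jfpp
Hunk 4: at line 1 remove [dnpad,ege] add [goxm,zkbpj] -> 15 lines: dxqb goxm zkbpj bgyb tnc bfk jkhl qvql irwq ctp enc hvdn ygn cbxq jfpp
Hunk 5: at line 5 remove [bfk] add [zzp,oai,sjuo] -> 17 lines: dxqb goxm zkbpj bgyb tnc zzp oai sjuo jkhl qvql irwq ctp enc hvdn ygn cbxq jfpp
Hunk 6: at line 12 remove [enc,hvdn] add [kamlu] -> 16 lines: dxqb goxm zkbpj bgyb tnc zzp oai sjuo jkhl qvql irwq ctp kamlu ygn cbxq jfpp
Hunk 7: at line 3 remove [tnc,zzp,oai] add [moa] -> 14 lines: dxqb goxm zkbpj bgyb moa sjuo jkhl qvql irwq ctp kamlu ygn cbxq jfpp
Final line 12: ygn

Answer: ygn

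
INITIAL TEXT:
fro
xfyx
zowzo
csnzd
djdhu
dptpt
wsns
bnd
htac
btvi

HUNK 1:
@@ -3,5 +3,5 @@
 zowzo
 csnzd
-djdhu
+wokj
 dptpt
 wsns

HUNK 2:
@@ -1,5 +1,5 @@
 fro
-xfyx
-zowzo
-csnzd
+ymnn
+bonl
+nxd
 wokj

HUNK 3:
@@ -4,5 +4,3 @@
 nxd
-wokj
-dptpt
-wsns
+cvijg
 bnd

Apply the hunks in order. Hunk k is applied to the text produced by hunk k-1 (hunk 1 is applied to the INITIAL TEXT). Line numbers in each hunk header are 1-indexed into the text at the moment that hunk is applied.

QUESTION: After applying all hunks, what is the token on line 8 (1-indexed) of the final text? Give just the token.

Hunk 1: at line 3 remove [djdhu] add [wokj] -> 10 lines: fro xfyx zowzo csnzd wokj dptpt wsns bnd htac btvi
Hunk 2: at line 1 remove [xfyx,zowzo,csnzd] add [ymnn,bonl,nxd] -> 10 lines: fro ymnn bonl nxd wokj dptpt wsns bnd htac btvi
Hunk 3: at line 4 remove [wokj,dptpt,wsns] add [cvijg] -> 8 lines: fro ymnn bonl nxd cvijg bnd htac btvi
Final line 8: btvi

Answer: btvi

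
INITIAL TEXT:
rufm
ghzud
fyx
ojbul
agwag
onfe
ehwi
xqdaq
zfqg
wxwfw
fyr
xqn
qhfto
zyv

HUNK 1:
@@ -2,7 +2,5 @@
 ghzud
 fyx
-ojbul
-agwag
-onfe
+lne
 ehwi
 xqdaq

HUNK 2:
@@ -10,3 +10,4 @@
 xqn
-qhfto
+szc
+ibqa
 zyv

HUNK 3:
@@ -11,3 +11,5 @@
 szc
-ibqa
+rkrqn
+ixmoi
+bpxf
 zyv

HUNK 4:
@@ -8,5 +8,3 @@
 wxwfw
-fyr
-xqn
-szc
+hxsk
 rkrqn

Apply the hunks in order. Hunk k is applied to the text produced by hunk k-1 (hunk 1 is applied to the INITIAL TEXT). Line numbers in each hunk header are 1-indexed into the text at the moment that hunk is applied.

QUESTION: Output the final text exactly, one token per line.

Answer: rufm
ghzud
fyx
lne
ehwi
xqdaq
zfqg
wxwfw
hxsk
rkrqn
ixmoi
bpxf
zyv

Derivation:
Hunk 1: at line 2 remove [ojbul,agwag,onfe] add [lne] -> 12 lines: rufm ghzud fyx lne ehwi xqdaq zfqg wxwfw fyr xqn qhfto zyv
Hunk 2: at line 10 remove [qhfto] add [szc,ibqa] -> 13 lines: rufm ghzud fyx lne ehwi xqdaq zfqg wxwfw fyr xqn szc ibqa zyv
Hunk 3: at line 11 remove [ibqa] add [rkrqn,ixmoi,bpxf] -> 15 lines: rufm ghzud fyx lne ehwi xqdaq zfqg wxwfw fyr xqn szc rkrqn ixmoi bpxf zyv
Hunk 4: at line 8 remove [fyr,xqn,szc] add [hxsk] -> 13 lines: rufm ghzud fyx lne ehwi xqdaq zfqg wxwfw hxsk rkrqn ixmoi bpxf zyv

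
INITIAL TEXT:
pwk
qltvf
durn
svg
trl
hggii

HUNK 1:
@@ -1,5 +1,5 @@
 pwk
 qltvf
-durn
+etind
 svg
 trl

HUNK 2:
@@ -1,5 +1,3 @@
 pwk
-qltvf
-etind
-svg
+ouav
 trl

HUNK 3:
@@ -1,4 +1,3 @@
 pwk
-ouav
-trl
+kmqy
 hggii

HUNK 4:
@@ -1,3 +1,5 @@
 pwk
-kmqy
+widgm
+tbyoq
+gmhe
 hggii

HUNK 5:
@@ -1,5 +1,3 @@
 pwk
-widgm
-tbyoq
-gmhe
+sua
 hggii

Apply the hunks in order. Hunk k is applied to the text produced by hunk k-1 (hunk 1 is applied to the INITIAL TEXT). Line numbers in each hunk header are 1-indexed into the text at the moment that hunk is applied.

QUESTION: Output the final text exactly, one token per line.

Hunk 1: at line 1 remove [durn] add [etind] -> 6 lines: pwk qltvf etind svg trl hggii
Hunk 2: at line 1 remove [qltvf,etind,svg] add [ouav] -> 4 lines: pwk ouav trl hggii
Hunk 3: at line 1 remove [ouav,trl] add [kmqy] -> 3 lines: pwk kmqy hggii
Hunk 4: at line 1 remove [kmqy] add [widgm,tbyoq,gmhe] -> 5 lines: pwk widgm tbyoq gmhe hggii
Hunk 5: at line 1 remove [widgm,tbyoq,gmhe] add [sua] -> 3 lines: pwk sua hggii

Answer: pwk
sua
hggii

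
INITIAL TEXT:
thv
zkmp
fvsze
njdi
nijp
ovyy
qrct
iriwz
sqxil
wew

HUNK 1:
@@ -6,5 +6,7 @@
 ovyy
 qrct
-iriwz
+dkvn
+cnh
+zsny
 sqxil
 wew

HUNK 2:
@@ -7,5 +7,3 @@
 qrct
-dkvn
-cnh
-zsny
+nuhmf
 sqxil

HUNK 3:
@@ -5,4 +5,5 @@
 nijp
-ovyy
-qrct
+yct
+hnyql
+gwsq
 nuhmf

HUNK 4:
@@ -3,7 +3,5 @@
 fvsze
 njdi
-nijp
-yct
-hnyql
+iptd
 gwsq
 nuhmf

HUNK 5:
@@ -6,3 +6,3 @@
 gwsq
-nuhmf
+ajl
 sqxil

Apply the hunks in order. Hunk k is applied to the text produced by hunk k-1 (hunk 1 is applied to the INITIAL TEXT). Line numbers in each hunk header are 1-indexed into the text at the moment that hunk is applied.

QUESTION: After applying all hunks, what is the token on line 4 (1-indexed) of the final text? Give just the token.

Answer: njdi

Derivation:
Hunk 1: at line 6 remove [iriwz] add [dkvn,cnh,zsny] -> 12 lines: thv zkmp fvsze njdi nijp ovyy qrct dkvn cnh zsny sqxil wew
Hunk 2: at line 7 remove [dkvn,cnh,zsny] add [nuhmf] -> 10 lines: thv zkmp fvsze njdi nijp ovyy qrct nuhmf sqxil wew
Hunk 3: at line 5 remove [ovyy,qrct] add [yct,hnyql,gwsq] -> 11 lines: thv zkmp fvsze njdi nijp yct hnyql gwsq nuhmf sqxil wew
Hunk 4: at line 3 remove [nijp,yct,hnyql] add [iptd] -> 9 lines: thv zkmp fvsze njdi iptd gwsq nuhmf sqxil wew
Hunk 5: at line 6 remove [nuhmf] add [ajl] -> 9 lines: thv zkmp fvsze njdi iptd gwsq ajl sqxil wew
Final line 4: njdi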